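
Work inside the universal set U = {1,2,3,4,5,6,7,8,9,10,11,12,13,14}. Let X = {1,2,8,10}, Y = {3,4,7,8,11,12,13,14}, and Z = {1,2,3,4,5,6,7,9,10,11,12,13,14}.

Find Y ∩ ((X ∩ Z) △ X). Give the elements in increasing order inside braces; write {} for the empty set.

{8}

X ∩ Z = {1,2,10}
(X ∩ Z) △ X = {8}
Y ∩ ((X ∩ Z) △ X) = {8}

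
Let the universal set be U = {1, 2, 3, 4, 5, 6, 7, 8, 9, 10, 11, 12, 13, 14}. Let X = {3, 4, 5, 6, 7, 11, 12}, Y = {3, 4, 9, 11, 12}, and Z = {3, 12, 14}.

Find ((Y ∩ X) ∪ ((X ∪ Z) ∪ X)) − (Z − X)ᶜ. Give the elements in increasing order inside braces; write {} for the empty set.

{14}

Y ∩ X = {3, 4, 11, 12}
X ∪ Z = {3, 4, 5, 6, 7, 11, 12, 14}
(X ∪ Z) ∪ X = {3, 4, 5, 6, 7, 11, 12, 14}
(Y ∩ X) ∪ ((X ∪ Z) ∪ X) = {3, 4, 5, 6, 7, 11, 12, 14}
Z − X = {14}
(Z − X)ᶜ = {1, 2, 3, 4, 5, 6, 7, 8, 9, 10, 11, 12, 13}
((Y ∩ X) ∪ ((X ∪ Z) ∪ X)) − (Z − X)ᶜ = {14}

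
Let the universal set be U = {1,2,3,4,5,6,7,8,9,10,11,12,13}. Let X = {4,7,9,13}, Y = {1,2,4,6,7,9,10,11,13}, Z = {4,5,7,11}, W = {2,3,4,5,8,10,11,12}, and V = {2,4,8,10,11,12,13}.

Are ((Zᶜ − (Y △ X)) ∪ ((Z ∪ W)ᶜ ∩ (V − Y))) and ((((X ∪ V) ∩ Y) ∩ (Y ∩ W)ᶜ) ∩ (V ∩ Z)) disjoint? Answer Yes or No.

Zᶜ = {1,2,3,6,8,9,10,12,13}
Y △ X = {1,2,6,10,11}
Zᶜ − (Y △ X) = {3,8,9,12,13}
Z ∪ W = {2,3,4,5,7,8,10,11,12}
(Z ∪ W)ᶜ = {1,6,9,13}
V − Y = {8,12}
(Z ∪ W)ᶜ ∩ (V − Y) = {}
(Zᶜ − (Y △ X)) ∪ ((Z ∪ W)ᶜ ∩ (V − Y)) = {3,8,9,12,13}
X ∪ V = {2,4,7,8,9,10,11,12,13}
(X ∪ V) ∩ Y = {2,4,7,9,10,11,13}
Y ∩ W = {2,4,10,11}
(Y ∩ W)ᶜ = {1,3,5,6,7,8,9,12,13}
((X ∪ V) ∩ Y) ∩ (Y ∩ W)ᶜ = {7,9,13}
V ∩ Z = {4,11}
(((X ∪ V) ∩ Y) ∩ (Y ∩ W)ᶜ) ∩ (V ∩ Z) = {}
{3,8,9,12,13} and {} share no elements.

Yes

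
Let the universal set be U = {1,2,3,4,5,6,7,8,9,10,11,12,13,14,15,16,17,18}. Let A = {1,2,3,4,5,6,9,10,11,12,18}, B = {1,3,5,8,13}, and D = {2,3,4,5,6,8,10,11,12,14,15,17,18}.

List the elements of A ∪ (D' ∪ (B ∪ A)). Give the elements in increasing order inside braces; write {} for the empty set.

D' = {1,7,9,13,16}
B ∪ A = {1,2,3,4,5,6,8,9,10,11,12,13,18}
D' ∪ (B ∪ A) = {1,2,3,4,5,6,7,8,9,10,11,12,13,16,18}
A ∪ (D' ∪ (B ∪ A)) = {1,2,3,4,5,6,7,8,9,10,11,12,13,16,18}

{1,2,3,4,5,6,7,8,9,10,11,12,13,16,18}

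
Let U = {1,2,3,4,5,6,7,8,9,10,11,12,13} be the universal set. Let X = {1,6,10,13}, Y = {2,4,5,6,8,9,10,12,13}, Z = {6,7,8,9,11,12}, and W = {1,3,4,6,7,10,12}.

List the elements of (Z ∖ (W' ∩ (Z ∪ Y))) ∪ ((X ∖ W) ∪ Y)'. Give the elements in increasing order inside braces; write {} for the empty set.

{1,3,6,7,11,12}

W' = {2,5,8,9,11,13}
Z ∪ Y = {2,4,5,6,7,8,9,10,11,12,13}
W' ∩ (Z ∪ Y) = {2,5,8,9,11,13}
Z ∖ (W' ∩ (Z ∪ Y)) = {6,7,12}
X ∖ W = {13}
(X ∖ W) ∪ Y = {2,4,5,6,8,9,10,12,13}
((X ∖ W) ∪ Y)' = {1,3,7,11}
(Z ∖ (W' ∩ (Z ∪ Y))) ∪ ((X ∖ W) ∪ Y)' = {1,3,6,7,11,12}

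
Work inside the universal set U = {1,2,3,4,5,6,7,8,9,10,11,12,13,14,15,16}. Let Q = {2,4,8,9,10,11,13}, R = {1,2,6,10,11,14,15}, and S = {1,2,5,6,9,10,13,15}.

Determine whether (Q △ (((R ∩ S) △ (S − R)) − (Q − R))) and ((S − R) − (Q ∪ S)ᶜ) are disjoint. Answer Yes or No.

R ∩ S = {1,2,6,10,15}
S − R = {5,9,13}
(R ∩ S) △ (S − R) = {1,2,5,6,9,10,13,15}
Q − R = {4,8,9,13}
((R ∩ S) △ (S − R)) − (Q − R) = {1,2,5,6,10,15}
Q △ (((R ∩ S) △ (S − R)) − (Q − R)) = {1,4,5,6,8,9,11,13,15}
Q ∪ S = {1,2,4,5,6,8,9,10,11,13,15}
(Q ∪ S)ᶜ = {3,7,12,14,16}
(S − R) − (Q ∪ S)ᶜ = {5,9,13}
5 lies in both, so they are not disjoint.

No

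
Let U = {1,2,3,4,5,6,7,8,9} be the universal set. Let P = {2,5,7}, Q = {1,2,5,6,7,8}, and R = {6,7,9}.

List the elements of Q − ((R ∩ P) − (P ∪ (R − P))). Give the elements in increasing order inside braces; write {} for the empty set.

R ∩ P = {7}
R − P = {6,9}
P ∪ (R − P) = {2,5,6,7,9}
(R ∩ P) − (P ∪ (R − P)) = {}
Q − ((R ∩ P) − (P ∪ (R − P))) = {1,2,5,6,7,8}

{1,2,5,6,7,8}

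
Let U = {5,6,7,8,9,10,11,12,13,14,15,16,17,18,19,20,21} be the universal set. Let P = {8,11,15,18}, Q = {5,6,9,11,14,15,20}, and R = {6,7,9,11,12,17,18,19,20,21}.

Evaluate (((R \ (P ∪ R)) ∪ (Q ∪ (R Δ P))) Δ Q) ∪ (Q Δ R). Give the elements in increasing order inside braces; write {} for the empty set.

P ∪ R = {6,7,8,9,11,12,15,17,18,19,20,21}
R \ (P ∪ R) = {}
R Δ P = {6,7,8,9,12,15,17,19,20,21}
Q ∪ (R Δ P) = {5,6,7,8,9,11,12,14,15,17,19,20,21}
(R \ (P ∪ R)) ∪ (Q ∪ (R Δ P)) = {5,6,7,8,9,11,12,14,15,17,19,20,21}
((R \ (P ∪ R)) ∪ (Q ∪ (R Δ P))) Δ Q = {7,8,12,17,19,21}
Q Δ R = {5,7,12,14,15,17,18,19,21}
(((R \ (P ∪ R)) ∪ (Q ∪ (R Δ P))) Δ Q) ∪ (Q Δ R) = {5,7,8,12,14,15,17,18,19,21}

{5,7,8,12,14,15,17,18,19,21}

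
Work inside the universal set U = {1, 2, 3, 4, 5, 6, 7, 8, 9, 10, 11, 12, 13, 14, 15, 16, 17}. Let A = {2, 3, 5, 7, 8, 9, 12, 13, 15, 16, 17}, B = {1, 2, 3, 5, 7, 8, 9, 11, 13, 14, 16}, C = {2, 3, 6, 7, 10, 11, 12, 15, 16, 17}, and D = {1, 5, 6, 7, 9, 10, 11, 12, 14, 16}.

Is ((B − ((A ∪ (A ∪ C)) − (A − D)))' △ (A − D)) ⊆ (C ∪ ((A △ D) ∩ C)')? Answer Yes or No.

Yes

A ∪ C = {2, 3, 5, 6, 7, 8, 9, 10, 11, 12, 13, 15, 16, 17}
A ∪ (A ∪ C) = {2, 3, 5, 6, 7, 8, 9, 10, 11, 12, 13, 15, 16, 17}
A − D = {2, 3, 8, 13, 15, 17}
(A ∪ (A ∪ C)) − (A − D) = {5, 6, 7, 9, 10, 11, 12, 16}
B − ((A ∪ (A ∪ C)) − (A − D)) = {1, 2, 3, 8, 13, 14}
(B − ((A ∪ (A ∪ C)) − (A − D)))' = {4, 5, 6, 7, 9, 10, 11, 12, 15, 16, 17}
(B − ((A ∪ (A ∪ C)) − (A − D)))' △ (A − D) = {2, 3, 4, 5, 6, 7, 8, 9, 10, 11, 12, 13, 16}
A △ D = {1, 2, 3, 6, 8, 10, 11, 13, 14, 15, 17}
(A △ D) ∩ C = {2, 3, 6, 10, 11, 15, 17}
((A △ D) ∩ C)' = {1, 4, 5, 7, 8, 9, 12, 13, 14, 16}
C ∪ ((A △ D) ∩ C)' = {1, 2, 3, 4, 5, 6, 7, 8, 9, 10, 11, 12, 13, 14, 15, 16, 17}
Every element of {2, 3, 4, 5, 6, 7, 8, 9, 10, 11, 12, 13, 16} is in {1, 2, 3, 4, 5, 6, 7, 8, 9, 10, 11, 12, 13, 14, 15, 16, 17}, so (B − ((A ∪ (A ∪ C)) − (A − D)))' △ (A − D) ⊆ C ∪ ((A △ D) ∩ C)'.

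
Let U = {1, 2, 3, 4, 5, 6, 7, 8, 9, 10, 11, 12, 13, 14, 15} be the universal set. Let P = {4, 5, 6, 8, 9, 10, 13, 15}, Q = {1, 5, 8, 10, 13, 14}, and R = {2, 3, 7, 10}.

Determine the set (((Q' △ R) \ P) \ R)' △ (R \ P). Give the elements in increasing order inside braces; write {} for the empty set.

{1, 4, 5, 6, 8, 9, 10, 13, 14, 15}

Q' = {2, 3, 4, 6, 7, 9, 11, 12, 15}
Q' △ R = {4, 6, 9, 10, 11, 12, 15}
(Q' △ R) \ P = {11, 12}
((Q' △ R) \ P) \ R = {11, 12}
(((Q' △ R) \ P) \ R)' = {1, 2, 3, 4, 5, 6, 7, 8, 9, 10, 13, 14, 15}
R \ P = {2, 3, 7}
(((Q' △ R) \ P) \ R)' △ (R \ P) = {1, 4, 5, 6, 8, 9, 10, 13, 14, 15}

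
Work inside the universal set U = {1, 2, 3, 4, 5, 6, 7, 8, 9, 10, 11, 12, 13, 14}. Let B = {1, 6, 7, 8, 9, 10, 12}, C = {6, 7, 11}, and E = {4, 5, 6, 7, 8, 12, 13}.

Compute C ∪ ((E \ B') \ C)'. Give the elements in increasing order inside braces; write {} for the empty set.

B' = {2, 3, 4, 5, 11, 13, 14}
E \ B' = {6, 7, 8, 12}
(E \ B') \ C = {8, 12}
((E \ B') \ C)' = {1, 2, 3, 4, 5, 6, 7, 9, 10, 11, 13, 14}
C ∪ ((E \ B') \ C)' = {1, 2, 3, 4, 5, 6, 7, 9, 10, 11, 13, 14}

{1, 2, 3, 4, 5, 6, 7, 9, 10, 11, 13, 14}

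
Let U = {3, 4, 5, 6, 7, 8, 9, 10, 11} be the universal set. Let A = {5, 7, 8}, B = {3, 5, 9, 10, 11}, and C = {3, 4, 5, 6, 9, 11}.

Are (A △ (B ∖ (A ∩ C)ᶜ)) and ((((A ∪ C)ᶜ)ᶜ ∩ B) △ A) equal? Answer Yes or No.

A ∩ C = {5}
(A ∩ C)ᶜ = {3, 4, 6, 7, 8, 9, 10, 11}
B ∖ (A ∩ C)ᶜ = {5}
A △ (B ∖ (A ∩ C)ᶜ) = {7, 8}
A ∪ C = {3, 4, 5, 6, 7, 8, 9, 11}
(A ∪ C)ᶜ = {10}
((A ∪ C)ᶜ)ᶜ = {3, 4, 5, 6, 7, 8, 9, 11}
((A ∪ C)ᶜ)ᶜ ∩ B = {3, 5, 9, 11}
(((A ∪ C)ᶜ)ᶜ ∩ B) △ A = {3, 7, 8, 9, 11}
3 ∈ (((A ∪ C)ᶜ)ᶜ ∩ B) △ A but 3 ∉ A △ (B ∖ (A ∩ C)ᶜ), so they differ.

No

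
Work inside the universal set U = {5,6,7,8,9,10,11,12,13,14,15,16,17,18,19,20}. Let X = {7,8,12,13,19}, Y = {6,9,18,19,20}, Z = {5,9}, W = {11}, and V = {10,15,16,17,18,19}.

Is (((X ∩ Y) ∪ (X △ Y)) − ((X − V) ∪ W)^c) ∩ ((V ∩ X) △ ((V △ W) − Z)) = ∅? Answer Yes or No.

X ∩ Y = {19}
X △ Y = {6,7,8,9,12,13,18,20}
(X ∩ Y) ∪ (X △ Y) = {6,7,8,9,12,13,18,19,20}
X − V = {7,8,12,13}
(X − V) ∪ W = {7,8,11,12,13}
((X − V) ∪ W)^c = {5,6,9,10,14,15,16,17,18,19,20}
((X ∩ Y) ∪ (X △ Y)) − ((X − V) ∪ W)^c = {7,8,12,13}
V ∩ X = {19}
V △ W = {10,11,15,16,17,18,19}
(V △ W) − Z = {10,11,15,16,17,18,19}
(V ∩ X) △ ((V △ W) − Z) = {10,11,15,16,17,18}
{7,8,12,13} and {10,11,15,16,17,18} share no elements.

Yes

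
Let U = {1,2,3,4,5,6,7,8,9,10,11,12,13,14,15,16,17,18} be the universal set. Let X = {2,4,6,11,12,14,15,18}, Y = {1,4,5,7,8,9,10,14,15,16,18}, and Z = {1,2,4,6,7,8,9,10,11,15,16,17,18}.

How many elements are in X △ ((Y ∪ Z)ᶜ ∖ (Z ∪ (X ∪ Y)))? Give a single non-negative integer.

Y ∪ Z = {1,2,4,5,6,7,8,9,10,11,14,15,16,17,18}
(Y ∪ Z)ᶜ = {3,12,13}
X ∪ Y = {1,2,4,5,6,7,8,9,10,11,12,14,15,16,18}
Z ∪ (X ∪ Y) = {1,2,4,5,6,7,8,9,10,11,12,14,15,16,17,18}
(Y ∪ Z)ᶜ ∖ (Z ∪ (X ∪ Y)) = {3,13}
X △ ((Y ∪ Z)ᶜ ∖ (Z ∪ (X ∪ Y))) = {2,3,4,6,11,12,13,14,15,18}
|X △ ((Y ∪ Z)ᶜ ∖ (Z ∪ (X ∪ Y)))| = 10

10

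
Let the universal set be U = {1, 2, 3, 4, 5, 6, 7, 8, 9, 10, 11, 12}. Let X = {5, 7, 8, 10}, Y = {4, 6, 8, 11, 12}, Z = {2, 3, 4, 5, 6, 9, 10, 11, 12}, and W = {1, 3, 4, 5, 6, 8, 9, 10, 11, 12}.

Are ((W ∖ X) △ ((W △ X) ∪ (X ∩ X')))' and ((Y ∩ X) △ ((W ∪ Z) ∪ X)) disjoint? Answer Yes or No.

No

W ∖ X = {1, 3, 4, 6, 9, 11, 12}
W △ X = {1, 3, 4, 6, 7, 9, 11, 12}
X' = {1, 2, 3, 4, 6, 9, 11, 12}
X ∩ X' = {}
(W △ X) ∪ (X ∩ X') = {1, 3, 4, 6, 7, 9, 11, 12}
(W ∖ X) △ ((W △ X) ∪ (X ∩ X')) = {7}
((W ∖ X) △ ((W △ X) ∪ (X ∩ X')))' = {1, 2, 3, 4, 5, 6, 8, 9, 10, 11, 12}
Y ∩ X = {8}
W ∪ Z = {1, 2, 3, 4, 5, 6, 8, 9, 10, 11, 12}
(W ∪ Z) ∪ X = {1, 2, 3, 4, 5, 6, 7, 8, 9, 10, 11, 12}
(Y ∩ X) △ ((W ∪ Z) ∪ X) = {1, 2, 3, 4, 5, 6, 7, 9, 10, 11, 12}
1 lies in both, so they are not disjoint.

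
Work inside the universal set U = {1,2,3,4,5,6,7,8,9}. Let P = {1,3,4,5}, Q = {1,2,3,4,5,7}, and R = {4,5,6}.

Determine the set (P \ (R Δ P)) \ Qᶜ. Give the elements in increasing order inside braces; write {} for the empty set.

R Δ P = {1,3,6}
P \ (R Δ P) = {4,5}
Qᶜ = {6,8,9}
(P \ (R Δ P)) \ Qᶜ = {4,5}

{4,5}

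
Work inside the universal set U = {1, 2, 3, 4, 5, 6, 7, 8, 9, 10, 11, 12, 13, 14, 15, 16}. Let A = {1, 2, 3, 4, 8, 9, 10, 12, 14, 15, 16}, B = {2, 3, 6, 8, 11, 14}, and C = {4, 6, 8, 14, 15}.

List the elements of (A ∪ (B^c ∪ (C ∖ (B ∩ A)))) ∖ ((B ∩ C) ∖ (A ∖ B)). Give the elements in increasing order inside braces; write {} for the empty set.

{1, 2, 3, 4, 5, 7, 9, 10, 12, 13, 15, 16}

B^c = {1, 4, 5, 7, 9, 10, 12, 13, 15, 16}
B ∩ A = {2, 3, 8, 14}
C ∖ (B ∩ A) = {4, 6, 15}
B^c ∪ (C ∖ (B ∩ A)) = {1, 4, 5, 6, 7, 9, 10, 12, 13, 15, 16}
A ∪ (B^c ∪ (C ∖ (B ∩ A))) = {1, 2, 3, 4, 5, 6, 7, 8, 9, 10, 12, 13, 14, 15, 16}
B ∩ C = {6, 8, 14}
A ∖ B = {1, 4, 9, 10, 12, 15, 16}
(B ∩ C) ∖ (A ∖ B) = {6, 8, 14}
(A ∪ (B^c ∪ (C ∖ (B ∩ A)))) ∖ ((B ∩ C) ∖ (A ∖ B)) = {1, 2, 3, 4, 5, 7, 9, 10, 12, 13, 15, 16}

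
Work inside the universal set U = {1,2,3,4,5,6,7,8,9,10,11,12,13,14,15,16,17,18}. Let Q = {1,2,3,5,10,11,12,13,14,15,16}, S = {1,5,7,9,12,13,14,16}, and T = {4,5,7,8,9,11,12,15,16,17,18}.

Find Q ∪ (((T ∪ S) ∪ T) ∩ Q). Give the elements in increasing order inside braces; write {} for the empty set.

{1,2,3,5,10,11,12,13,14,15,16}

T ∪ S = {1,4,5,7,8,9,11,12,13,14,15,16,17,18}
(T ∪ S) ∪ T = {1,4,5,7,8,9,11,12,13,14,15,16,17,18}
((T ∪ S) ∪ T) ∩ Q = {1,5,11,12,13,14,15,16}
Q ∪ (((T ∪ S) ∪ T) ∩ Q) = {1,2,3,5,10,11,12,13,14,15,16}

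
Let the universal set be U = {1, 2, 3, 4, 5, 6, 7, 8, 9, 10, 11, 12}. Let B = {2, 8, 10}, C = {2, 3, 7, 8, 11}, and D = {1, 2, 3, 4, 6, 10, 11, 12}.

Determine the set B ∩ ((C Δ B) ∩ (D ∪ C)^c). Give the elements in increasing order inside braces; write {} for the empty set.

{}

C Δ B = {3, 7, 10, 11}
D ∪ C = {1, 2, 3, 4, 6, 7, 8, 10, 11, 12}
(D ∪ C)^c = {5, 9}
(C Δ B) ∩ (D ∪ C)^c = {}
B ∩ ((C Δ B) ∩ (D ∪ C)^c) = {}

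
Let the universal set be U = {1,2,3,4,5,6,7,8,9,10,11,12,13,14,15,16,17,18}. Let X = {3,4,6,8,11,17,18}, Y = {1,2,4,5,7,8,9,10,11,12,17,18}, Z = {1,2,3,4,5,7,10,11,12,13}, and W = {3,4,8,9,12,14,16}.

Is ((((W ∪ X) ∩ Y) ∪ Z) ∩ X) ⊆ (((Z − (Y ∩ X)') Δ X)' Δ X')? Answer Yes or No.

No

W ∪ X = {3,4,6,8,9,11,12,14,16,17,18}
(W ∪ X) ∩ Y = {4,8,9,11,12,17,18}
((W ∪ X) ∩ Y) ∪ Z = {1,2,3,4,5,7,8,9,10,11,12,13,17,18}
(((W ∪ X) ∩ Y) ∪ Z) ∩ X = {3,4,8,11,17,18}
Y ∩ X = {4,8,11,17,18}
(Y ∩ X)' = {1,2,3,5,6,7,9,10,12,13,14,15,16}
Z − (Y ∩ X)' = {4,11}
(Z − (Y ∩ X)') Δ X = {3,6,8,17,18}
((Z − (Y ∩ X)') Δ X)' = {1,2,4,5,7,9,10,11,12,13,14,15,16}
X' = {1,2,5,7,9,10,12,13,14,15,16}
((Z − (Y ∩ X)') Δ X)' Δ X' = {4,11}
3 ∈ (((W ∪ X) ∩ Y) ∪ Z) ∩ X but 3 ∉ ((Z − (Y ∩ X)') Δ X)' Δ X', so the inclusion fails.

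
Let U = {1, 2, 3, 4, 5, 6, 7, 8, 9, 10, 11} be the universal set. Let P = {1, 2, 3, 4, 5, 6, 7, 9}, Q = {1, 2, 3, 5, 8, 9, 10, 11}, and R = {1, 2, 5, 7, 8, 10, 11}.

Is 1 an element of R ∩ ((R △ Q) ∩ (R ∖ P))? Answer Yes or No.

No

1 ∈ R and 1 ∈ Q, so 1 ∉ R △ Q
1 ∈ R and 1 ∈ P, so 1 ∉ R ∖ P
1 ∉ (R △ Q) and 1 ∉ (R ∖ P), so 1 ∉ (R △ Q) ∩ (R ∖ P)
1 ∈ R and 1 ∉ ((R △ Q) ∩ (R ∖ P)), so 1 ∉ R ∩ ((R △ Q) ∩ (R ∖ P))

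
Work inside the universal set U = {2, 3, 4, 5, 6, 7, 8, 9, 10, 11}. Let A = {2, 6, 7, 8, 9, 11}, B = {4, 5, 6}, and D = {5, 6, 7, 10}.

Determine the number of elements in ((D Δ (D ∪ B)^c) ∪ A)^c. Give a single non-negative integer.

D ∪ B = {4, 5, 6, 7, 10}
(D ∪ B)^c = {2, 3, 8, 9, 11}
D Δ (D ∪ B)^c = {2, 3, 5, 6, 7, 8, 9, 10, 11}
(D Δ (D ∪ B)^c) ∪ A = {2, 3, 5, 6, 7, 8, 9, 10, 11}
((D Δ (D ∪ B)^c) ∪ A)^c = {4}
|((D Δ (D ∪ B)^c) ∪ A)^c| = 1

1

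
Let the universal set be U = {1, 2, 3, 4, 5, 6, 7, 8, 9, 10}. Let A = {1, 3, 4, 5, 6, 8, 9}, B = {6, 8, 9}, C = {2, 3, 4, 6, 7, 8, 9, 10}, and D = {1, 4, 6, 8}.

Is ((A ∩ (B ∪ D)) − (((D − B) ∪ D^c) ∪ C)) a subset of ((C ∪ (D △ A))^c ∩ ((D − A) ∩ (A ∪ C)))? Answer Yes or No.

B ∪ D = {1, 4, 6, 8, 9}
A ∩ (B ∪ D) = {1, 4, 6, 8, 9}
D − B = {1, 4}
D^c = {2, 3, 5, 7, 9, 10}
(D − B) ∪ D^c = {1, 2, 3, 4, 5, 7, 9, 10}
((D − B) ∪ D^c) ∪ C = {1, 2, 3, 4, 5, 6, 7, 8, 9, 10}
(A ∩ (B ∪ D)) − (((D − B) ∪ D^c) ∪ C) = {}
D △ A = {3, 5, 9}
C ∪ (D △ A) = {2, 3, 4, 5, 6, 7, 8, 9, 10}
(C ∪ (D △ A))^c = {1}
D − A = {}
A ∪ C = {1, 2, 3, 4, 5, 6, 7, 8, 9, 10}
(D − A) ∩ (A ∪ C) = {}
(C ∪ (D △ A))^c ∩ ((D − A) ∩ (A ∪ C)) = {}
Every element of {} is in {}, so (A ∩ (B ∪ D)) − (((D − B) ∪ D^c) ∪ C) ⊆ (C ∪ (D △ A))^c ∩ ((D − A) ∩ (A ∪ C)).

Yes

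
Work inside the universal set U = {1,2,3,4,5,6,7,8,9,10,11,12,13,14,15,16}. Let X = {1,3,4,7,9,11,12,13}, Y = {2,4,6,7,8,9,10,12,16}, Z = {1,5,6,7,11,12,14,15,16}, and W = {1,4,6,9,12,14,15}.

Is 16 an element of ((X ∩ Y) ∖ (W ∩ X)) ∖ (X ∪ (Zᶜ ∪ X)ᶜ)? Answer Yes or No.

No

16 ∉ X and 16 ∈ Y, so 16 ∉ X ∩ Y
16 ∉ W and 16 ∉ X, so 16 ∉ W ∩ X
16 ∉ (X ∩ Y) and 16 ∉ (W ∩ X), so 16 ∉ (X ∩ Y) ∖ (W ∩ X)
16 ∈ Z, so 16 ∉ Zᶜ
16 ∉ Zᶜ and 16 ∉ X, so 16 ∉ Zᶜ ∪ X
16 ∈ (Zᶜ ∪ X)ᶜ since 16 ∉ (Zᶜ ∪ X)
16 ∉ X and 16 ∈ (Zᶜ ∪ X)ᶜ, so 16 ∈ X ∪ (Zᶜ ∪ X)ᶜ
16 ∉ ((X ∩ Y) ∖ (W ∩ X)) and 16 ∈ (X ∪ (Zᶜ ∪ X)ᶜ), so 16 ∉ ((X ∩ Y) ∖ (W ∩ X)) ∖ (X ∪ (Zᶜ ∪ X)ᶜ)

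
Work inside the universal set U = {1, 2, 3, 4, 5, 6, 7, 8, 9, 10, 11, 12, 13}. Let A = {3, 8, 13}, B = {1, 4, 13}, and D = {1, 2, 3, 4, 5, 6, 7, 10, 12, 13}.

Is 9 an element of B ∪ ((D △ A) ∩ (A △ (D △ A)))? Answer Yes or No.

9 ∉ D and 9 ∉ A, so 9 ∉ D △ A
9 ∉ D and 9 ∉ A, so 9 ∉ D △ A
9 ∉ A and 9 ∉ (D △ A), so 9 ∉ A △ (D △ A)
9 ∉ (D △ A) and 9 ∉ (A △ (D △ A)), so 9 ∉ (D △ A) ∩ (A △ (D △ A))
9 ∉ B and 9 ∉ ((D △ A) ∩ (A △ (D △ A))), so 9 ∉ B ∪ ((D △ A) ∩ (A △ (D △ A)))

No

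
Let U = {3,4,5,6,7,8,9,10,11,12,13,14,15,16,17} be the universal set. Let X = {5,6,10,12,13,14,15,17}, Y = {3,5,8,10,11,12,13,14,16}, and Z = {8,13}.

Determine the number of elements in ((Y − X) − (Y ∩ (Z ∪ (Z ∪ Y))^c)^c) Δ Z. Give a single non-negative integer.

Y − X = {3,8,11,16}
Z ∪ Y = {3,5,8,10,11,12,13,14,16}
Z ∪ (Z ∪ Y) = {3,5,8,10,11,12,13,14,16}
(Z ∪ (Z ∪ Y))^c = {4,6,7,9,15,17}
Y ∩ (Z ∪ (Z ∪ Y))^c = {}
(Y ∩ (Z ∪ (Z ∪ Y))^c)^c = {3,4,5,6,7,8,9,10,11,12,13,14,15,16,17}
(Y − X) − (Y ∩ (Z ∪ (Z ∪ Y))^c)^c = {}
((Y − X) − (Y ∩ (Z ∪ (Z ∪ Y))^c)^c) Δ Z = {8,13}
|((Y − X) − (Y ∩ (Z ∪ (Z ∪ Y))^c)^c) Δ Z| = 2

2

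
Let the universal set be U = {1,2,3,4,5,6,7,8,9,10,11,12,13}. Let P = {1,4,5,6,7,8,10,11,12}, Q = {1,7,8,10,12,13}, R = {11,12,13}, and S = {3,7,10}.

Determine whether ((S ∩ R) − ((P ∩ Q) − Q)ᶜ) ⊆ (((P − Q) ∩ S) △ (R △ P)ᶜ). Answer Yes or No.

Yes

S ∩ R = {}
P ∩ Q = {1,7,8,10,12}
(P ∩ Q) − Q = {}
((P ∩ Q) − Q)ᶜ = {1,2,3,4,5,6,7,8,9,10,11,12,13}
(S ∩ R) − ((P ∩ Q) − Q)ᶜ = {}
P − Q = {4,5,6,11}
(P − Q) ∩ S = {}
R △ P = {1,4,5,6,7,8,10,13}
(R △ P)ᶜ = {2,3,9,11,12}
((P − Q) ∩ S) △ (R △ P)ᶜ = {2,3,9,11,12}
Every element of {} is in {2,3,9,11,12}, so (S ∩ R) − ((P ∩ Q) − Q)ᶜ ⊆ ((P − Q) ∩ S) △ (R △ P)ᶜ.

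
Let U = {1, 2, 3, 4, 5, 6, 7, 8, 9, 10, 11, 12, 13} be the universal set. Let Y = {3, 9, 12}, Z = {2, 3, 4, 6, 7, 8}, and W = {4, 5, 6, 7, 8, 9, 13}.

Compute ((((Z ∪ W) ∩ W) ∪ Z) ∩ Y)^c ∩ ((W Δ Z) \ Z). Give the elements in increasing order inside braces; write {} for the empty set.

Z ∪ W = {2, 3, 4, 5, 6, 7, 8, 9, 13}
(Z ∪ W) ∩ W = {4, 5, 6, 7, 8, 9, 13}
((Z ∪ W) ∩ W) ∪ Z = {2, 3, 4, 5, 6, 7, 8, 9, 13}
(((Z ∪ W) ∩ W) ∪ Z) ∩ Y = {3, 9}
((((Z ∪ W) ∩ W) ∪ Z) ∩ Y)^c = {1, 2, 4, 5, 6, 7, 8, 10, 11, 12, 13}
W Δ Z = {2, 3, 5, 9, 13}
(W Δ Z) \ Z = {5, 9, 13}
((((Z ∪ W) ∩ W) ∪ Z) ∩ Y)^c ∩ ((W Δ Z) \ Z) = {5, 13}

{5, 13}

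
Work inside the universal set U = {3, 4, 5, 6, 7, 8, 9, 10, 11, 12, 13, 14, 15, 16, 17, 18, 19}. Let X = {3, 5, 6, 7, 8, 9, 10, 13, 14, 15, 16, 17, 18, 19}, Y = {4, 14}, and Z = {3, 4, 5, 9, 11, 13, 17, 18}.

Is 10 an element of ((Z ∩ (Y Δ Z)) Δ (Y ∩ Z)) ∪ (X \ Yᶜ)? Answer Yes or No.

No

10 ∉ Y and 10 ∉ Z, so 10 ∉ Y Δ Z
10 ∉ Z and 10 ∉ (Y Δ Z), so 10 ∉ Z ∩ (Y Δ Z)
10 ∉ Y and 10 ∉ Z, so 10 ∉ Y ∩ Z
10 ∉ (Z ∩ (Y Δ Z)) and 10 ∉ (Y ∩ Z), so 10 ∉ (Z ∩ (Y Δ Z)) Δ (Y ∩ Z)
10 ∉ Y, so 10 ∈ Yᶜ
10 ∈ X and 10 ∈ Yᶜ, so 10 ∉ X \ Yᶜ
10 ∉ ((Z ∩ (Y Δ Z)) Δ (Y ∩ Z)) and 10 ∉ (X \ Yᶜ), so 10 ∉ ((Z ∩ (Y Δ Z)) Δ (Y ∩ Z)) ∪ (X \ Yᶜ)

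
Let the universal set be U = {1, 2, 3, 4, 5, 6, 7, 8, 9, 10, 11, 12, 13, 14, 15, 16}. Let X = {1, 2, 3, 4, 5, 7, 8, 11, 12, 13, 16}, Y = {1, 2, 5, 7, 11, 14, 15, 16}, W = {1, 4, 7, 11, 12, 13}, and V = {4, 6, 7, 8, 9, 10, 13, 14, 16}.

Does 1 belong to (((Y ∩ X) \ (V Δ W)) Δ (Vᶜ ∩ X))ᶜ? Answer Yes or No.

No

1 ∈ Y and 1 ∈ X, so 1 ∈ Y ∩ X
1 ∉ V and 1 ∈ W, so 1 ∈ V Δ W
1 ∈ (Y ∩ X) and 1 ∈ (V Δ W), so 1 ∉ (Y ∩ X) \ (V Δ W)
1 ∉ V, so 1 ∈ Vᶜ
1 ∈ Vᶜ and 1 ∈ X, so 1 ∈ Vᶜ ∩ X
1 ∉ ((Y ∩ X) \ (V Δ W)) and 1 ∈ (Vᶜ ∩ X), so 1 ∈ ((Y ∩ X) \ (V Δ W)) Δ (Vᶜ ∩ X)
1 ∉ (((Y ∩ X) \ (V Δ W)) Δ (Vᶜ ∩ X))ᶜ since 1 ∈ (((Y ∩ X) \ (V Δ W)) Δ (Vᶜ ∩ X))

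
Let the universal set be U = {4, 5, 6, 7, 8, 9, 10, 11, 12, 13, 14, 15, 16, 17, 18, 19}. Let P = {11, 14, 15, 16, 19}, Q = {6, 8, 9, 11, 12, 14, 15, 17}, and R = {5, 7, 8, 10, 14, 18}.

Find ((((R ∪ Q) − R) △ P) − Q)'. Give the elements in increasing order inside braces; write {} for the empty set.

{4, 5, 6, 7, 8, 9, 10, 11, 12, 13, 14, 15, 17, 18}

R ∪ Q = {5, 6, 7, 8, 9, 10, 11, 12, 14, 15, 17, 18}
(R ∪ Q) − R = {6, 9, 11, 12, 15, 17}
((R ∪ Q) − R) △ P = {6, 9, 12, 14, 16, 17, 19}
(((R ∪ Q) − R) △ P) − Q = {16, 19}
((((R ∪ Q) − R) △ P) − Q)' = {4, 5, 6, 7, 8, 9, 10, 11, 12, 13, 14, 15, 17, 18}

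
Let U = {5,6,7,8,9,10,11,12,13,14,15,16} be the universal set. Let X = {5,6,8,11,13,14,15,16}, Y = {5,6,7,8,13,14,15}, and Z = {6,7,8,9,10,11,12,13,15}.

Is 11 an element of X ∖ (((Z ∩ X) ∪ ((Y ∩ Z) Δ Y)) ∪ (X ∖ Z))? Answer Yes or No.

No

11 ∈ Z and 11 ∈ X, so 11 ∈ Z ∩ X
11 ∉ Y and 11 ∈ Z, so 11 ∉ Y ∩ Z
11 ∉ (Y ∩ Z) and 11 ∉ Y, so 11 ∉ (Y ∩ Z) Δ Y
11 ∈ (Z ∩ X) and 11 ∉ ((Y ∩ Z) Δ Y), so 11 ∈ (Z ∩ X) ∪ ((Y ∩ Z) Δ Y)
11 ∈ X and 11 ∈ Z, so 11 ∉ X ∖ Z
11 ∈ ((Z ∩ X) ∪ ((Y ∩ Z) Δ Y)) and 11 ∉ (X ∖ Z), so 11 ∈ ((Z ∩ X) ∪ ((Y ∩ Z) Δ Y)) ∪ (X ∖ Z)
11 ∈ X and 11 ∈ (((Z ∩ X) ∪ ((Y ∩ Z) Δ Y)) ∪ (X ∖ Z)), so 11 ∉ X ∖ (((Z ∩ X) ∪ ((Y ∩ Z) Δ Y)) ∪ (X ∖ Z))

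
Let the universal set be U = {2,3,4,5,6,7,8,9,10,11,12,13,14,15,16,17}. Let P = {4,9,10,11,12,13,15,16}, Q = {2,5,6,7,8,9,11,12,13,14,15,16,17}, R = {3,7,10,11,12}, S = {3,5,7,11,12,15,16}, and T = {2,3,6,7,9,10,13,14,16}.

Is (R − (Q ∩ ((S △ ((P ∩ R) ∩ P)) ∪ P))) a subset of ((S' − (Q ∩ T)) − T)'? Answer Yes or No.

Yes

P ∩ R = {10,11,12}
(P ∩ R) ∩ P = {10,11,12}
S △ ((P ∩ R) ∩ P) = {3,5,7,10,15,16}
(S △ ((P ∩ R) ∩ P)) ∪ P = {3,4,5,7,9,10,11,12,13,15,16}
Q ∩ ((S △ ((P ∩ R) ∩ P)) ∪ P) = {5,7,9,11,12,13,15,16}
R − (Q ∩ ((S △ ((P ∩ R) ∩ P)) ∪ P)) = {3,10}
S' = {2,4,6,8,9,10,13,14,17}
Q ∩ T = {2,6,7,9,13,14,16}
S' − (Q ∩ T) = {4,8,10,17}
(S' − (Q ∩ T)) − T = {4,8,17}
((S' − (Q ∩ T)) − T)' = {2,3,5,6,7,9,10,11,12,13,14,15,16}
Every element of {3,10} is in {2,3,5,6,7,9,10,11,12,13,14,15,16}, so R − (Q ∩ ((S △ ((P ∩ R) ∩ P)) ∪ P)) ⊆ ((S' − (Q ∩ T)) − T)'.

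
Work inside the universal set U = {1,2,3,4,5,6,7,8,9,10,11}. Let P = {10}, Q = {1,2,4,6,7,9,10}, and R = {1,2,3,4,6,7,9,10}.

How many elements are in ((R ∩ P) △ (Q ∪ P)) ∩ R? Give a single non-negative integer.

R ∩ P = {10}
Q ∪ P = {1,2,4,6,7,9,10}
(R ∩ P) △ (Q ∪ P) = {1,2,4,6,7,9}
((R ∩ P) △ (Q ∪ P)) ∩ R = {1,2,4,6,7,9}
|((R ∩ P) △ (Q ∪ P)) ∩ R| = 6

6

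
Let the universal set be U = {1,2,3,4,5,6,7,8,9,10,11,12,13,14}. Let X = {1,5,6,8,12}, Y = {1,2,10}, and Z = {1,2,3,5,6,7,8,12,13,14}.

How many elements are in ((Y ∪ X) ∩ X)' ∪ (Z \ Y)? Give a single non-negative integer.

Y ∪ X = {1,2,5,6,8,10,12}
(Y ∪ X) ∩ X = {1,5,6,8,12}
((Y ∪ X) ∩ X)' = {2,3,4,7,9,10,11,13,14}
Z \ Y = {3,5,6,7,8,12,13,14}
((Y ∪ X) ∩ X)' ∪ (Z \ Y) = {2,3,4,5,6,7,8,9,10,11,12,13,14}
|((Y ∪ X) ∩ X)' ∪ (Z \ Y)| = 13

13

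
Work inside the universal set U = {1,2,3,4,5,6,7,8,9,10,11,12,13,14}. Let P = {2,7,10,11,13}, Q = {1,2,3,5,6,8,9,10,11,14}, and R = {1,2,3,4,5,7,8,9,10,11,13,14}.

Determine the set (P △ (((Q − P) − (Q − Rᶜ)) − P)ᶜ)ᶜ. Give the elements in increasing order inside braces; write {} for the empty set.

{2,6,7,10,11,13}

Q − P = {1,3,5,6,8,9,14}
Rᶜ = {6,12}
Q − Rᶜ = {1,2,3,5,8,9,10,11,14}
(Q − P) − (Q − Rᶜ) = {6}
((Q − P) − (Q − Rᶜ)) − P = {6}
(((Q − P) − (Q − Rᶜ)) − P)ᶜ = {1,2,3,4,5,7,8,9,10,11,12,13,14}
P △ (((Q − P) − (Q − Rᶜ)) − P)ᶜ = {1,3,4,5,8,9,12,14}
(P △ (((Q − P) − (Q − Rᶜ)) − P)ᶜ)ᶜ = {2,6,7,10,11,13}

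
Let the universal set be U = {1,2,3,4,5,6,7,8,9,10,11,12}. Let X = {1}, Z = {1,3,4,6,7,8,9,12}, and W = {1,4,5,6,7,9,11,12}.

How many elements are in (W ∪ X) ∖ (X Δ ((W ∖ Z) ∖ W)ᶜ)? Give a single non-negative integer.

W ∪ X = {1,4,5,6,7,9,11,12}
W ∖ Z = {5,11}
(W ∖ Z) ∖ W = {}
((W ∖ Z) ∖ W)ᶜ = {1,2,3,4,5,6,7,8,9,10,11,12}
X Δ ((W ∖ Z) ∖ W)ᶜ = {2,3,4,5,6,7,8,9,10,11,12}
(W ∪ X) ∖ (X Δ ((W ∖ Z) ∖ W)ᶜ) = {1}
|(W ∪ X) ∖ (X Δ ((W ∖ Z) ∖ W)ᶜ)| = 1

1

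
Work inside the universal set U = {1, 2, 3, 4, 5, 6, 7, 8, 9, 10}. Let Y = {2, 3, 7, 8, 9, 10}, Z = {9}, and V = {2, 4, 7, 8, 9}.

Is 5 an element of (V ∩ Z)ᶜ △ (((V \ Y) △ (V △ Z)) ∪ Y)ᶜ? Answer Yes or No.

No

5 ∉ V and 5 ∉ Z, so 5 ∉ V ∩ Z
5 ∈ (V ∩ Z)ᶜ since 5 ∉ (V ∩ Z)
5 ∉ V and 5 ∉ Y, so 5 ∉ V \ Y
5 ∉ V and 5 ∉ Z, so 5 ∉ V △ Z
5 ∉ (V \ Y) and 5 ∉ (V △ Z), so 5 ∉ (V \ Y) △ (V △ Z)
5 ∉ ((V \ Y) △ (V △ Z)) and 5 ∉ Y, so 5 ∉ ((V \ Y) △ (V △ Z)) ∪ Y
5 ∈ (((V \ Y) △ (V △ Z)) ∪ Y)ᶜ since 5 ∉ (((V \ Y) △ (V △ Z)) ∪ Y)
5 ∈ (V ∩ Z)ᶜ and 5 ∈ (((V \ Y) △ (V △ Z)) ∪ Y)ᶜ, so 5 ∉ (V ∩ Z)ᶜ △ (((V \ Y) △ (V △ Z)) ∪ Y)ᶜ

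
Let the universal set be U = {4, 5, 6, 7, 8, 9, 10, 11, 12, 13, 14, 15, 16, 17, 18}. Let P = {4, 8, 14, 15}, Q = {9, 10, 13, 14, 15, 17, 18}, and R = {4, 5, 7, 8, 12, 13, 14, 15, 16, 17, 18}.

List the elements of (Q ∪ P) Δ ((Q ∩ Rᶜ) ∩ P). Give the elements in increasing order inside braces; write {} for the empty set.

{4, 8, 9, 10, 13, 14, 15, 17, 18}

Q ∪ P = {4, 8, 9, 10, 13, 14, 15, 17, 18}
Rᶜ = {6, 9, 10, 11}
Q ∩ Rᶜ = {9, 10}
(Q ∩ Rᶜ) ∩ P = {}
(Q ∪ P) Δ ((Q ∩ Rᶜ) ∩ P) = {4, 8, 9, 10, 13, 14, 15, 17, 18}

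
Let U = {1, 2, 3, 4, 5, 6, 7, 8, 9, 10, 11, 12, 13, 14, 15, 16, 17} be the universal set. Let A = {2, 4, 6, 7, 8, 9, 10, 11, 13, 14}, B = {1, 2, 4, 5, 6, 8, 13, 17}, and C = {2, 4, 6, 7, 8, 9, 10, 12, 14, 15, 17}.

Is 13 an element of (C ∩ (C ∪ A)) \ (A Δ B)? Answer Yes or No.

13 ∉ C and 13 ∈ A, so 13 ∈ C ∪ A
13 ∉ C and 13 ∈ (C ∪ A), so 13 ∉ C ∩ (C ∪ A)
13 ∈ A and 13 ∈ B, so 13 ∉ A Δ B
13 ∉ (C ∩ (C ∪ A)) and 13 ∉ (A Δ B), so 13 ∉ (C ∩ (C ∪ A)) \ (A Δ B)

No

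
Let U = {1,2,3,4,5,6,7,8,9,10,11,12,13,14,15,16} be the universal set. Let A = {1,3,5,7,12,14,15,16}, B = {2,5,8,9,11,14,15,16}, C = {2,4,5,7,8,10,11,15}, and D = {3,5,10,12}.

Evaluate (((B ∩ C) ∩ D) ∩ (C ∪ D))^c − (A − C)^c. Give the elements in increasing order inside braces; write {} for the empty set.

{1,3,12,14,16}

B ∩ C = {2,5,8,11,15}
(B ∩ C) ∩ D = {5}
C ∪ D = {2,3,4,5,7,8,10,11,12,15}
((B ∩ C) ∩ D) ∩ (C ∪ D) = {5}
(((B ∩ C) ∩ D) ∩ (C ∪ D))^c = {1,2,3,4,6,7,8,9,10,11,12,13,14,15,16}
A − C = {1,3,12,14,16}
(A − C)^c = {2,4,5,6,7,8,9,10,11,13,15}
(((B ∩ C) ∩ D) ∩ (C ∪ D))^c − (A − C)^c = {1,3,12,14,16}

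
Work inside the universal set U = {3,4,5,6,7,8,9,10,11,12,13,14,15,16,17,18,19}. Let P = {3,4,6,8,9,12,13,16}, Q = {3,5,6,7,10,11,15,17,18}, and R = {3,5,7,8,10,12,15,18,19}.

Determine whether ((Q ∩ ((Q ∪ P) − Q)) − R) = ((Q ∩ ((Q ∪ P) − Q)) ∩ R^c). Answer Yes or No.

Yes

Q ∪ P = {3,4,5,6,7,8,9,10,11,12,13,15,16,17,18}
(Q ∪ P) − Q = {4,8,9,12,13,16}
Q ∩ ((Q ∪ P) − Q) = {}
(Q ∩ ((Q ∪ P) − Q)) − R = {}
R^c = {4,6,9,11,13,14,16,17}
(Q ∩ ((Q ∪ P) − Q)) ∩ R^c = {}
Both equal {}, so (Q ∩ ((Q ∪ P) − Q)) − R = (Q ∩ ((Q ∪ P) − Q)) ∩ R^c.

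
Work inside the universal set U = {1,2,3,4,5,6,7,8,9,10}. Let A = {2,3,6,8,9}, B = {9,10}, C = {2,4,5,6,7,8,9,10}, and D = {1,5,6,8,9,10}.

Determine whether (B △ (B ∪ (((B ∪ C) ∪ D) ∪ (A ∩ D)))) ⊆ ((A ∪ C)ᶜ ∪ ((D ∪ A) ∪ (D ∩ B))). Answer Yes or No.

B ∪ C = {2,4,5,6,7,8,9,10}
(B ∪ C) ∪ D = {1,2,4,5,6,7,8,9,10}
A ∩ D = {6,8,9}
((B ∪ C) ∪ D) ∪ (A ∩ D) = {1,2,4,5,6,7,8,9,10}
B ∪ (((B ∪ C) ∪ D) ∪ (A ∩ D)) = {1,2,4,5,6,7,8,9,10}
B △ (B ∪ (((B ∪ C) ∪ D) ∪ (A ∩ D))) = {1,2,4,5,6,7,8}
A ∪ C = {2,3,4,5,6,7,8,9,10}
(A ∪ C)ᶜ = {1}
D ∪ A = {1,2,3,5,6,8,9,10}
D ∩ B = {9,10}
(D ∪ A) ∪ (D ∩ B) = {1,2,3,5,6,8,9,10}
(A ∪ C)ᶜ ∪ ((D ∪ A) ∪ (D ∩ B)) = {1,2,3,5,6,8,9,10}
4 ∈ B △ (B ∪ (((B ∪ C) ∪ D) ∪ (A ∩ D))) but 4 ∉ (A ∪ C)ᶜ ∪ ((D ∪ A) ∪ (D ∩ B)), so the inclusion fails.

No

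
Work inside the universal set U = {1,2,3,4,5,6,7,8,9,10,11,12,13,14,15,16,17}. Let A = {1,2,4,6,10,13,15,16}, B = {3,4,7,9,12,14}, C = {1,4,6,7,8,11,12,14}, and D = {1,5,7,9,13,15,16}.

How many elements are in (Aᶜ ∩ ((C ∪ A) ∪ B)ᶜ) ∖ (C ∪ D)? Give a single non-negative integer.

1

Aᶜ = {3,5,7,8,9,11,12,14,17}
C ∪ A = {1,2,4,6,7,8,10,11,12,13,14,15,16}
(C ∪ A) ∪ B = {1,2,3,4,6,7,8,9,10,11,12,13,14,15,16}
((C ∪ A) ∪ B)ᶜ = {5,17}
Aᶜ ∩ ((C ∪ A) ∪ B)ᶜ = {5,17}
C ∪ D = {1,4,5,6,7,8,9,11,12,13,14,15,16}
(Aᶜ ∩ ((C ∪ A) ∪ B)ᶜ) ∖ (C ∪ D) = {17}
|(Aᶜ ∩ ((C ∪ A) ∪ B)ᶜ) ∖ (C ∪ D)| = 1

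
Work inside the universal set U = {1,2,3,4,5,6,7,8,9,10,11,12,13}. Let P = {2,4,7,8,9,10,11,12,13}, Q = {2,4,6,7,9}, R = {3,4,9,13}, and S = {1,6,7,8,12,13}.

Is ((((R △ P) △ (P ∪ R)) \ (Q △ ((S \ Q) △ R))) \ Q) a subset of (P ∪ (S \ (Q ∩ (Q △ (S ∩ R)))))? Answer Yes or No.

Yes

R △ P = {2,3,7,8,10,11,12}
P ∪ R = {2,3,4,7,8,9,10,11,12,13}
(R △ P) △ (P ∪ R) = {4,9,13}
S \ Q = {1,8,12,13}
(S \ Q) △ R = {1,3,4,8,9,12}
Q △ ((S \ Q) △ R) = {1,2,3,6,7,8,12}
((R △ P) △ (P ∪ R)) \ (Q △ ((S \ Q) △ R)) = {4,9,13}
(((R △ P) △ (P ∪ R)) \ (Q △ ((S \ Q) △ R))) \ Q = {13}
S ∩ R = {13}
Q △ (S ∩ R) = {2,4,6,7,9,13}
Q ∩ (Q △ (S ∩ R)) = {2,4,6,7,9}
S \ (Q ∩ (Q △ (S ∩ R))) = {1,8,12,13}
P ∪ (S \ (Q ∩ (Q △ (S ∩ R)))) = {1,2,4,7,8,9,10,11,12,13}
Every element of {13} is in {1,2,4,7,8,9,10,11,12,13}, so (((R △ P) △ (P ∪ R)) \ (Q △ ((S \ Q) △ R))) \ Q ⊆ P ∪ (S \ (Q ∩ (Q △ (S ∩ R)))).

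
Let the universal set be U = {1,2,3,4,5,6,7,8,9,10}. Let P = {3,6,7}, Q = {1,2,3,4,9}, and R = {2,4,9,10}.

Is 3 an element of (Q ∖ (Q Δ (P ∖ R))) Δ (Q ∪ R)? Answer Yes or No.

No

3 ∈ P and 3 ∉ R, so 3 ∈ P ∖ R
3 ∈ Q and 3 ∈ (P ∖ R), so 3 ∉ Q Δ (P ∖ R)
3 ∈ Q and 3 ∉ (Q Δ (P ∖ R)), so 3 ∈ Q ∖ (Q Δ (P ∖ R))
3 ∈ Q and 3 ∉ R, so 3 ∈ Q ∪ R
3 ∈ (Q ∖ (Q Δ (P ∖ R))) and 3 ∈ (Q ∪ R), so 3 ∉ (Q ∖ (Q Δ (P ∖ R))) Δ (Q ∪ R)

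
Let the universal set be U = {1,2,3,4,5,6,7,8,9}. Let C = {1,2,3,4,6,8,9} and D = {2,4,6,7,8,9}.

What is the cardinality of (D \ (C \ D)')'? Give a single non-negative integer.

9

C \ D = {1,3}
(C \ D)' = {2,4,5,6,7,8,9}
D \ (C \ D)' = {}
(D \ (C \ D)')' = {1,2,3,4,5,6,7,8,9}
|(D \ (C \ D)')'| = 9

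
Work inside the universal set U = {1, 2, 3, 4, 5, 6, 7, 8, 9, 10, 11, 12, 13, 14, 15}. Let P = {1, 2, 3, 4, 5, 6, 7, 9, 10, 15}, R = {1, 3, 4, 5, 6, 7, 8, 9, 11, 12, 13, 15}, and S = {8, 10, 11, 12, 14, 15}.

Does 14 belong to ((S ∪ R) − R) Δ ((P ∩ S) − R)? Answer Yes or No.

Yes

14 ∈ S and 14 ∉ R, so 14 ∈ S ∪ R
14 ∈ (S ∪ R) and 14 ∉ R, so 14 ∈ (S ∪ R) − R
14 ∉ P and 14 ∈ S, so 14 ∉ P ∩ S
14 ∉ (P ∩ S) and 14 ∉ R, so 14 ∉ (P ∩ S) − R
14 ∈ ((S ∪ R) − R) and 14 ∉ ((P ∩ S) − R), so 14 ∈ ((S ∪ R) − R) Δ ((P ∩ S) − R)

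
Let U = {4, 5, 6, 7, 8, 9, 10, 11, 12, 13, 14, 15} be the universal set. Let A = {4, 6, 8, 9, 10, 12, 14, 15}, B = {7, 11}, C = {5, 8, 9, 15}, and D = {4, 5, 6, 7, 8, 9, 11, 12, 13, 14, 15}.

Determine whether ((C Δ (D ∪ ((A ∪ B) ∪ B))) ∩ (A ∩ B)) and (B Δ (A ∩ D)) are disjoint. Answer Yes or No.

Yes

A ∪ B = {4, 6, 7, 8, 9, 10, 11, 12, 14, 15}
(A ∪ B) ∪ B = {4, 6, 7, 8, 9, 10, 11, 12, 14, 15}
D ∪ ((A ∪ B) ∪ B) = {4, 5, 6, 7, 8, 9, 10, 11, 12, 13, 14, 15}
C Δ (D ∪ ((A ∪ B) ∪ B)) = {4, 6, 7, 10, 11, 12, 13, 14}
A ∩ B = {}
(C Δ (D ∪ ((A ∪ B) ∪ B))) ∩ (A ∩ B) = {}
A ∩ D = {4, 6, 8, 9, 12, 14, 15}
B Δ (A ∩ D) = {4, 6, 7, 8, 9, 11, 12, 14, 15}
{} and {4, 6, 7, 8, 9, 11, 12, 14, 15} share no elements.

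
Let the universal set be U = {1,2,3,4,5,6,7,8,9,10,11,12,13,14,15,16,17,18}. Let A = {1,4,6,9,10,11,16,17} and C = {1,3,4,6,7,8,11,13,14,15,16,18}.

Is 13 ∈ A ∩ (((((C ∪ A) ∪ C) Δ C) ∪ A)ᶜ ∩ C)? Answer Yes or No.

13 ∈ C and 13 ∉ A, so 13 ∈ C ∪ A
13 ∈ (C ∪ A) and 13 ∈ C, so 13 ∈ (C ∪ A) ∪ C
13 ∈ ((C ∪ A) ∪ C) and 13 ∈ C, so 13 ∉ ((C ∪ A) ∪ C) Δ C
13 ∉ (((C ∪ A) ∪ C) Δ C) and 13 ∉ A, so 13 ∉ (((C ∪ A) ∪ C) Δ C) ∪ A
13 ∈ ((((C ∪ A) ∪ C) Δ C) ∪ A)ᶜ since 13 ∉ ((((C ∪ A) ∪ C) Δ C) ∪ A)
13 ∈ ((((C ∪ A) ∪ C) Δ C) ∪ A)ᶜ and 13 ∈ C, so 13 ∈ ((((C ∪ A) ∪ C) Δ C) ∪ A)ᶜ ∩ C
13 ∉ A and 13 ∈ (((((C ∪ A) ∪ C) Δ C) ∪ A)ᶜ ∩ C), so 13 ∉ A ∩ (((((C ∪ A) ∪ C) Δ C) ∪ A)ᶜ ∩ C)

No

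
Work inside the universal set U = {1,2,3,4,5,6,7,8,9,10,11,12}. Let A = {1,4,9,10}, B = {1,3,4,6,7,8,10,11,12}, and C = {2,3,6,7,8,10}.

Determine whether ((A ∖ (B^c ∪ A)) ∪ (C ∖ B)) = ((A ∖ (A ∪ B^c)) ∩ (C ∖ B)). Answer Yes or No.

No

B^c = {2,5,9}
B^c ∪ A = {1,2,4,5,9,10}
A ∖ (B^c ∪ A) = {}
C ∖ B = {2}
(A ∖ (B^c ∪ A)) ∪ (C ∖ B) = {2}
A ∪ B^c = {1,2,4,5,9,10}
A ∖ (A ∪ B^c) = {}
(A ∖ (A ∪ B^c)) ∩ (C ∖ B) = {}
2 ∈ (A ∖ (B^c ∪ A)) ∪ (C ∖ B) but 2 ∉ (A ∖ (A ∪ B^c)) ∩ (C ∖ B), so they differ.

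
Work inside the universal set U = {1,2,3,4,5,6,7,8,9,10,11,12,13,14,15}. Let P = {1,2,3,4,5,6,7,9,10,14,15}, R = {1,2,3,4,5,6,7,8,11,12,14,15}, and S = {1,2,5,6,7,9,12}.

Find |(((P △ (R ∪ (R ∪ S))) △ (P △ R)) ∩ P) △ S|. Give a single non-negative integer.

R ∪ S = {1,2,3,4,5,6,7,8,9,11,12,14,15}
R ∪ (R ∪ S) = {1,2,3,4,5,6,7,8,9,11,12,14,15}
P △ (R ∪ (R ∪ S)) = {8,10,11,12}
P △ R = {8,9,10,11,12}
(P △ (R ∪ (R ∪ S))) △ (P △ R) = {9}
((P △ (R ∪ (R ∪ S))) △ (P △ R)) ∩ P = {9}
(((P △ (R ∪ (R ∪ S))) △ (P △ R)) ∩ P) △ S = {1,2,5,6,7,12}
|(((P △ (R ∪ (R ∪ S))) △ (P △ R)) ∩ P) △ S| = 6

6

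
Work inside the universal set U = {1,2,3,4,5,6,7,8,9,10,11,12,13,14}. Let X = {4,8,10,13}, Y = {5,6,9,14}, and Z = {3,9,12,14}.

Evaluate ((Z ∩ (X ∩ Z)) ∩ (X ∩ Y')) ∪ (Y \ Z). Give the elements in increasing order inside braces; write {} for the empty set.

X ∩ Z = {}
Z ∩ (X ∩ Z) = {}
Y' = {1,2,3,4,7,8,10,11,12,13}
X ∩ Y' = {4,8,10,13}
(Z ∩ (X ∩ Z)) ∩ (X ∩ Y') = {}
Y \ Z = {5,6}
((Z ∩ (X ∩ Z)) ∩ (X ∩ Y')) ∪ (Y \ Z) = {5,6}

{5,6}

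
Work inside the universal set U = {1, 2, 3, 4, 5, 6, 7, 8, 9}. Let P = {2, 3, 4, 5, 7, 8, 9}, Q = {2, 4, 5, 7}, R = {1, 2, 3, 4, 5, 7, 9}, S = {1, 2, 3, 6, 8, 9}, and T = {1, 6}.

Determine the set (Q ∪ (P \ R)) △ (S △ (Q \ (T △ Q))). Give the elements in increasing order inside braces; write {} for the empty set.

P \ R = {8}
Q ∪ (P \ R) = {2, 4, 5, 7, 8}
T △ Q = {1, 2, 4, 5, 6, 7}
Q \ (T △ Q) = {}
S △ (Q \ (T △ Q)) = {1, 2, 3, 6, 8, 9}
(Q ∪ (P \ R)) △ (S △ (Q \ (T △ Q))) = {1, 3, 4, 5, 6, 7, 9}

{1, 3, 4, 5, 6, 7, 9}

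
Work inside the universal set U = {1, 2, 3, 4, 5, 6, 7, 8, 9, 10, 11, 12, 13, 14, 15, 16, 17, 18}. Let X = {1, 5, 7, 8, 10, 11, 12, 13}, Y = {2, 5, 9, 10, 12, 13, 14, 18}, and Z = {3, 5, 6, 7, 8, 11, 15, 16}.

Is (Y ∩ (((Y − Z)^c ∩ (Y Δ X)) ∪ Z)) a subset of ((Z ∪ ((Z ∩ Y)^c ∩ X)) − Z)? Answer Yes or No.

Y − Z = {2, 9, 10, 12, 13, 14, 18}
(Y − Z)^c = {1, 3, 4, 5, 6, 7, 8, 11, 15, 16, 17}
Y Δ X = {1, 2, 7, 8, 9, 11, 14, 18}
(Y − Z)^c ∩ (Y Δ X) = {1, 7, 8, 11}
((Y − Z)^c ∩ (Y Δ X)) ∪ Z = {1, 3, 5, 6, 7, 8, 11, 15, 16}
Y ∩ (((Y − Z)^c ∩ (Y Δ X)) ∪ Z) = {5}
Z ∩ Y = {5}
(Z ∩ Y)^c = {1, 2, 3, 4, 6, 7, 8, 9, 10, 11, 12, 13, 14, 15, 16, 17, 18}
(Z ∩ Y)^c ∩ X = {1, 7, 8, 10, 11, 12, 13}
Z ∪ ((Z ∩ Y)^c ∩ X) = {1, 3, 5, 6, 7, 8, 10, 11, 12, 13, 15, 16}
(Z ∪ ((Z ∩ Y)^c ∩ X)) − Z = {1, 10, 12, 13}
5 ∈ Y ∩ (((Y − Z)^c ∩ (Y Δ X)) ∪ Z) but 5 ∉ (Z ∪ ((Z ∩ Y)^c ∩ X)) − Z, so the inclusion fails.

No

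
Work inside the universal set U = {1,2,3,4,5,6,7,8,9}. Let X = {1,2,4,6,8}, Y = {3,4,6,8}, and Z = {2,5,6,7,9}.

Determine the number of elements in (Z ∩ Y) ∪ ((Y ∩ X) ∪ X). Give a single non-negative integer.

5

Z ∩ Y = {6}
Y ∩ X = {4,6,8}
(Y ∩ X) ∪ X = {1,2,4,6,8}
(Z ∩ Y) ∪ ((Y ∩ X) ∪ X) = {1,2,4,6,8}
|(Z ∩ Y) ∪ ((Y ∩ X) ∪ X)| = 5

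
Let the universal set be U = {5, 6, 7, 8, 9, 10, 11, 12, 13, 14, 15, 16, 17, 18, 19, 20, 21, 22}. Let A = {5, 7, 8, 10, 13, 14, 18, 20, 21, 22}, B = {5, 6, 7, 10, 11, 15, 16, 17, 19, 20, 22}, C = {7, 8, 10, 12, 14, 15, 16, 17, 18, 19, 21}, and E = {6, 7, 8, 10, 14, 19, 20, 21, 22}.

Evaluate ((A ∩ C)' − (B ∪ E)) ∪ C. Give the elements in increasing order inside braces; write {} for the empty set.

A ∩ C = {7, 8, 10, 14, 18, 21}
(A ∩ C)' = {5, 6, 9, 11, 12, 13, 15, 16, 17, 19, 20, 22}
B ∪ E = {5, 6, 7, 8, 10, 11, 14, 15, 16, 17, 19, 20, 21, 22}
(A ∩ C)' − (B ∪ E) = {9, 12, 13}
((A ∩ C)' − (B ∪ E)) ∪ C = {7, 8, 9, 10, 12, 13, 14, 15, 16, 17, 18, 19, 21}

{7, 8, 9, 10, 12, 13, 14, 15, 16, 17, 18, 19, 21}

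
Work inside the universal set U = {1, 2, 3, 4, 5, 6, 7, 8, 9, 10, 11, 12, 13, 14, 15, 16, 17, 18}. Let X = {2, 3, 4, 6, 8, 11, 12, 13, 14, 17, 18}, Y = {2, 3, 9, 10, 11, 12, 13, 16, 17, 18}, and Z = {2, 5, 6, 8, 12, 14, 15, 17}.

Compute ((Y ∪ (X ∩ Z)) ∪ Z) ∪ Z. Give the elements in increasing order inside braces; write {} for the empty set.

X ∩ Z = {2, 6, 8, 12, 14, 17}
Y ∪ (X ∩ Z) = {2, 3, 6, 8, 9, 10, 11, 12, 13, 14, 16, 17, 18}
(Y ∪ (X ∩ Z)) ∪ Z = {2, 3, 5, 6, 8, 9, 10, 11, 12, 13, 14, 15, 16, 17, 18}
((Y ∪ (X ∩ Z)) ∪ Z) ∪ Z = {2, 3, 5, 6, 8, 9, 10, 11, 12, 13, 14, 15, 16, 17, 18}

{2, 3, 5, 6, 8, 9, 10, 11, 12, 13, 14, 15, 16, 17, 18}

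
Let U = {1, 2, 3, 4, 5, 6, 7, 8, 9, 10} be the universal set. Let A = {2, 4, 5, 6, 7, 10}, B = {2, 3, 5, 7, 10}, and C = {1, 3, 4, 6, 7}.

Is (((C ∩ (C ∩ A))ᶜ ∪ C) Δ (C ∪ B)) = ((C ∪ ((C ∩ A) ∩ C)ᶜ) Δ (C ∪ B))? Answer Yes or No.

C ∩ A = {4, 6, 7}
C ∩ (C ∩ A) = {4, 6, 7}
(C ∩ (C ∩ A))ᶜ = {1, 2, 3, 5, 8, 9, 10}
(C ∩ (C ∩ A))ᶜ ∪ C = {1, 2, 3, 4, 5, 6, 7, 8, 9, 10}
C ∪ B = {1, 2, 3, 4, 5, 6, 7, 10}
((C ∩ (C ∩ A))ᶜ ∪ C) Δ (C ∪ B) = {8, 9}
(C ∩ A) ∩ C = {4, 6, 7}
((C ∩ A) ∩ C)ᶜ = {1, 2, 3, 5, 8, 9, 10}
C ∪ ((C ∩ A) ∩ C)ᶜ = {1, 2, 3, 4, 5, 6, 7, 8, 9, 10}
(C ∪ ((C ∩ A) ∩ C)ᶜ) Δ (C ∪ B) = {8, 9}
Both equal {8, 9}, so ((C ∩ (C ∩ A))ᶜ ∪ C) Δ (C ∪ B) = (C ∪ ((C ∩ A) ∩ C)ᶜ) Δ (C ∪ B).

Yes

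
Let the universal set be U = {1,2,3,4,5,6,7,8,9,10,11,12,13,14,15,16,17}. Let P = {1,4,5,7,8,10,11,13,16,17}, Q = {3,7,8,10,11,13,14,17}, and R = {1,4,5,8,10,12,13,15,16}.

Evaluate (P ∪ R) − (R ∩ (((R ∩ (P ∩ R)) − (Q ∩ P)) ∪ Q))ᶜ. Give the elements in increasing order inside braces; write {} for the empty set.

{1,4,5,8,10,13,16}

P ∪ R = {1,4,5,7,8,10,11,12,13,15,16,17}
P ∩ R = {1,4,5,8,10,13,16}
R ∩ (P ∩ R) = {1,4,5,8,10,13,16}
Q ∩ P = {7,8,10,11,13,17}
(R ∩ (P ∩ R)) − (Q ∩ P) = {1,4,5,16}
((R ∩ (P ∩ R)) − (Q ∩ P)) ∪ Q = {1,3,4,5,7,8,10,11,13,14,16,17}
R ∩ (((R ∩ (P ∩ R)) − (Q ∩ P)) ∪ Q) = {1,4,5,8,10,13,16}
(R ∩ (((R ∩ (P ∩ R)) − (Q ∩ P)) ∪ Q))ᶜ = {2,3,6,7,9,11,12,14,15,17}
(P ∪ R) − (R ∩ (((R ∩ (P ∩ R)) − (Q ∩ P)) ∪ Q))ᶜ = {1,4,5,8,10,13,16}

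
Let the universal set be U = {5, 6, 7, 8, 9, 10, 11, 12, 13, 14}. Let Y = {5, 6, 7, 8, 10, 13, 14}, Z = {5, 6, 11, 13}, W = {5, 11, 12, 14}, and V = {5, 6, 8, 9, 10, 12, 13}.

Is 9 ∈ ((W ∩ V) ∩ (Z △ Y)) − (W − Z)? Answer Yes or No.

No

9 ∉ W and 9 ∈ V, so 9 ∉ W ∩ V
9 ∉ Z and 9 ∉ Y, so 9 ∉ Z △ Y
9 ∉ (W ∩ V) and 9 ∉ (Z △ Y), so 9 ∉ (W ∩ V) ∩ (Z △ Y)
9 ∉ W and 9 ∉ Z, so 9 ∉ W − Z
9 ∉ ((W ∩ V) ∩ (Z △ Y)) and 9 ∉ (W − Z), so 9 ∉ ((W ∩ V) ∩ (Z △ Y)) − (W − Z)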